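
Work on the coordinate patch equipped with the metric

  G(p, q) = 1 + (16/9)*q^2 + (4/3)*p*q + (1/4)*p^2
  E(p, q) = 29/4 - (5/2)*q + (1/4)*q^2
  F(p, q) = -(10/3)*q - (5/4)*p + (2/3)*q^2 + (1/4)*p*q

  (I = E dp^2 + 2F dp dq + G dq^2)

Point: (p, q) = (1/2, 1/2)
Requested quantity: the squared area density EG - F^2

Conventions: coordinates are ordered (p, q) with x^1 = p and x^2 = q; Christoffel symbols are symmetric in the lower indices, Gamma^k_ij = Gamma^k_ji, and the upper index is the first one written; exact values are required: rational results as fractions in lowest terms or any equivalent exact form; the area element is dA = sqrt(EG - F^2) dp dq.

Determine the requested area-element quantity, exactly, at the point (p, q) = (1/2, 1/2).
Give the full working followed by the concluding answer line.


E = 97/16, F = -33/16, G = 265/144; EG - F^2 = 497/72

Answer: EG - F^2 = 497/72


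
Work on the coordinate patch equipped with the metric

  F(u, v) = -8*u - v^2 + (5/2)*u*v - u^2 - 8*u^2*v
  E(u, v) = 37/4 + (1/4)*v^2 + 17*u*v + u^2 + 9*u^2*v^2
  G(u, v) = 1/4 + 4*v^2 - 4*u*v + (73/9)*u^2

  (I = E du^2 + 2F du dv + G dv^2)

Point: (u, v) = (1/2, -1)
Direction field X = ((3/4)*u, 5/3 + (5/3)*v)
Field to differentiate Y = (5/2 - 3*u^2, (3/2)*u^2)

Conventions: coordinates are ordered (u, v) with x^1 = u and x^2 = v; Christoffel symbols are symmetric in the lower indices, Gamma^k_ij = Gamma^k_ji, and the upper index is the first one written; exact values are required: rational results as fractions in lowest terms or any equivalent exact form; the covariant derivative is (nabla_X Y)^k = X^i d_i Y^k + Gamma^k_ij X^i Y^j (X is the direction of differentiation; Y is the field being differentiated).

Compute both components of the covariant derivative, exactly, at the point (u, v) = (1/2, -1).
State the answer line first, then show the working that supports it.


Answer: (nabla_X Y)^u = -177225/40192, (nabla_X Y)^v = -61749/40192

E = 7/2, F = -9/2, G = 149/18 at the point
E_u = -7, E_v = 7/2, F_u = -7/2, F_v = 5/4, G_u = 109/9, G_v = -10
EG - F^2 = 157/18;  g^inv = (18/157) * [[149/18, 9/2], [9/2, 7/2]]
first-kind symbols [ij,l] = (1/2)(d_i g_jl + d_j g_il - d_l g_ij): [uu,u] = E_u/2 = -7/2, [uu,v] = F_u - E_v/2 = -21/4, [uv,u] = E_v/2 = 7/4, [uv,v] = G_u/2 = 109/18, [vv,u] = F_v - G_u/2 = -173/36, [vv,v] = G_v/2 = -5
Gamma^u_ij = (G*[ij,u] - F*[ij,v])/(EG - F^2), Gamma^v_ij = (E*[ij,v] - F*[ij,u])/(EG - F^2)
Gamma_uuu = -3787/628, Gamma_uuv = 3005/628, Gamma_uvv = -40357/5652, Gamma_vuu = -2457/628, Gamma_vuv = 2093/628, Gamma_vvv = -2817/628
X = (3/8, 0), Y = (7/4, 3/8) at the point


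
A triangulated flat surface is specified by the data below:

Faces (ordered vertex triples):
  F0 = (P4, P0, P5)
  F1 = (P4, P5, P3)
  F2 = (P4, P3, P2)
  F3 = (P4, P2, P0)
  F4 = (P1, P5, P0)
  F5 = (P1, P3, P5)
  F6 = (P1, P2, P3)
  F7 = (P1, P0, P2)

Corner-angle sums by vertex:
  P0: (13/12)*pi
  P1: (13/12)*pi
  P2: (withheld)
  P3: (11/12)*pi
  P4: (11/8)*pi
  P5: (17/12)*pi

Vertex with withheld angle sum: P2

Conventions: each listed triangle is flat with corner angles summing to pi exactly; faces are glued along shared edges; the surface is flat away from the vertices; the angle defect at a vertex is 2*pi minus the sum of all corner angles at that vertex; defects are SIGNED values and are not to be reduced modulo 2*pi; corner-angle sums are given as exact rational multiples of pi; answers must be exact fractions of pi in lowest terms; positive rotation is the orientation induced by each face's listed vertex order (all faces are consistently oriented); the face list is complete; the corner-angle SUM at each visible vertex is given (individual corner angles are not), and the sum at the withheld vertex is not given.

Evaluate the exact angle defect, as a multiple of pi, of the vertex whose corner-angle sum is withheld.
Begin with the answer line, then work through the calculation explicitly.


Answer: defect(P2) = -pi/8

V = 6, E = 12, F = 8; chi = V - E + F = 2
Gauss-Bonnet: total defect = 2*pi*chi = 4*pi; visible defects sum to (33/8)*pi


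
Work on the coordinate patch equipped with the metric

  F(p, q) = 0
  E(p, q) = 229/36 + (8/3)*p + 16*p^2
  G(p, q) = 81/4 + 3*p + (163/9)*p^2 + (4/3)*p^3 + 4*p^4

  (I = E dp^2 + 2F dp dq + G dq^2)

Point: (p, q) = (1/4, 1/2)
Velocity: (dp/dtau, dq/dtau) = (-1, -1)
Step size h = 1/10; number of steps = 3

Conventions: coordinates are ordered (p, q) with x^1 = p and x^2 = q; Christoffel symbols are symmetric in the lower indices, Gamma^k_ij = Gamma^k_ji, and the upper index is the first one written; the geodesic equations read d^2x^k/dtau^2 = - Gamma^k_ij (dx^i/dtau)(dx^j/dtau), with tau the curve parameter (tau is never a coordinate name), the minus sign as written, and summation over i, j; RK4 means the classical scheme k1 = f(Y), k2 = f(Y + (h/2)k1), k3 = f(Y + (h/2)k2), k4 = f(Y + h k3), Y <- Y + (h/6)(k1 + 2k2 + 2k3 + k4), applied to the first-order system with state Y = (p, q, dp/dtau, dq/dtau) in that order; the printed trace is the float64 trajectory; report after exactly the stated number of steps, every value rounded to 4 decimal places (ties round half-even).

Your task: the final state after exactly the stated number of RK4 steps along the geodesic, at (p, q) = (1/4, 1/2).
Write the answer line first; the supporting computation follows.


Answer: p = -0.0438, q = 0.1813, dp/dtau = -0.9623, dq/dtau = -1.1000

f(Y) = (dp/dtau, dq/dtau, -Gamma^p_ij Y'^i Y'^j, -Gamma^q_ij Y'^i Y'^j) with the Gammas evaluated at the stage position; h = 0.100000; intermediate values shown to 6 dp
step 0: p = 0.2500, q = 0.5000, dp/dtau = -1.0000, dq/dtau = -1.0000
step 1:
  k1: at (p, q) = (0.250000, 0.500000), (dp/dtau, dq/dtau) = (-1.000000, -1.000000); Gamma_ppp = 0.664360, Gamma_ppq = 0.000000, Gamma_pqq = -0.782007, Gamma_qpp = 0.000000, Gamma_qpq = 0.283186, Gamma_qqq = 0.000000; k1 = (-1.000000, -1.000000, 0.117647, -0.566372)
  k2: at (p, q) = (0.200000, 0.450000), (dp/dtau, dq/dtau) = (-0.994118, -1.028319); Gamma_ppp = 0.601681, Gamma_ppq = 0.000000, Gamma_pqq = -0.698953, Gamma_qpp = 0.000000, Gamma_qpq = 0.243902, Gamma_qqq = 0.000000; k2 = (-0.994118, -1.028319, 0.144477, -0.498668)
  k3: at (p, q) = (0.200294, 0.448584), (dp/dtau, dq/dtau) = (-0.992776, -1.024933); Gamma_ppp = 0.602093, Gamma_ppq = 0.000000, Gamma_pqq = -0.699481, Gamma_qpp = 0.000000, Gamma_qpq = 0.244138, Gamma_qqq = 0.000000; k3 = (-0.992776, -1.024933, 0.141372, -0.496835)
  k4: at (p, q) = (0.150722, 0.397507), (dp/dtau, dq/dtau) = (-0.985863, -1.049684); Gamma_ppp = 0.525487, Gamma_ppq = 0.000000, Gamma_pqq = -0.603742, Gamma_qpp = 0.000000, Gamma_qpq = 0.203718, Gamma_qqq = 0.000000; k4 = (-0.985863, -1.049684, 0.154490, -0.421633)
  Y <- Y + (h/6)(k1 + 2k2 + 2k3 + k4): p = 0.1507, q = 0.3974, dp/dtau = -0.9859, dq/dtau = -1.0497
step 2:
  k1: at (p, q) = (0.150672, 0.397397), (dp/dtau, dq/dtau) = (-0.985936, -1.049650); Gamma_ppp = 0.525403, Gamma_ppq = 0.000000, Gamma_pqq = -0.603639, Gamma_qpp = 0.000000, Gamma_qpq = 0.203677, Gamma_qqq = 0.000000; k1 = (-0.985936, -1.049650, 0.154340, -0.421566)
  k2: at (p, q) = (0.101376, 0.344914), (dp/dtau, dq/dtau) = (-0.978219, -1.070728); Gamma_ppp = 0.434873, Gamma_ppq = 0.000000, Gamma_pqq = -0.495141, Gamma_qpp = 0.000000, Gamma_qpq = 0.162227, Gamma_qqq = 0.000000; k2 = (-0.978219, -1.070728, 0.151523, -0.339835)
  k3: at (p, q) = (0.101762, 0.343860), (dp/dtau, dq/dtau) = (-0.978360, -1.066642); Gamma_ppp = 0.435635, Gamma_ppq = 0.000000, Gamma_pqq = -0.496039, Gamma_qpp = 0.000000, Gamma_qpq = 0.162555, Gamma_qqq = 0.000000; k3 = (-0.978360, -1.066642, 0.147372, -0.339272)
  k4: at (p, q) = (0.052836, 0.290733), (dp/dtau, dq/dtau) = (-0.971199, -1.083577); Gamma_ppp = 0.332798, Gamma_ppq = 0.000000, Gamma_pqq = -0.376327, Gamma_qpp = 0.000000, Gamma_qpq = 0.120419, Gamma_qqq = 0.000000; k4 = (-0.971199, -1.083577, 0.127957, -0.253451)
  Y <- Y + (h/6)(k1 + 2k2 + 2k3 + k4): p = 0.0528, q = 0.2906, dp/dtau = -0.9713, dq/dtau = -1.0835
step 3:
  k1: at (p, q) = (0.052834, 0.290597), (dp/dtau, dq/dtau) = (-0.971268, -1.083537); Gamma_ppp = 0.332793, Gamma_ppq = 0.000000, Gamma_pqq = -0.376321, Gamma_qpp = 0.000000, Gamma_qpq = 0.120417, Gamma_qqq = 0.000000; k1 = (-0.971268, -1.083537, 0.127878, -0.253455)
  k2: at (p, q) = (0.004271, 0.236421), (dp/dtau, dq/dtau) = (-0.964874, -1.096210); Gamma_ppp = 0.219946, Gamma_ppq = 0.000000, Gamma_pqq = -0.247519, Gamma_qpp = 0.000000, Gamma_qpq = 0.077845, Gamma_qqq = 0.000000; k2 = (-0.964874, -1.096210, 0.092672, -0.164674)
  k3: at (p, q) = (0.004591, 0.235787), (dp/dtau, dq/dtau) = (-0.966634, -1.091771); Gamma_ppp = 0.220717, Gamma_ppq = 0.000000, Gamma_pqq = -0.248394, Gamma_qpp = 0.000000, Gamma_qpq = 0.078127, Gamma_qqq = 0.000000; k3 = (-0.966634, -1.091771, 0.089842, -0.164902)
  k4: at (p, q) = (-0.043829, 0.181420), (dp/dtau, dq/dtau) = (-0.962284, -1.100028); Gamma_ppp = 0.100728, Gamma_ppq = 0.000000, Gamma_pqq = -0.113048, Gamma_qpp = 0.000000, Gamma_qpq = 0.035199, Gamma_qqq = 0.000000; k4 = (-0.962284, -1.100028, 0.043522, -0.074519)
  Y <- Y + (h/6)(k1 + 2k2 + 2k3 + k4): p = -0.0438, q = 0.1813, dp/dtau = -0.9623, dq/dtau = -1.1000


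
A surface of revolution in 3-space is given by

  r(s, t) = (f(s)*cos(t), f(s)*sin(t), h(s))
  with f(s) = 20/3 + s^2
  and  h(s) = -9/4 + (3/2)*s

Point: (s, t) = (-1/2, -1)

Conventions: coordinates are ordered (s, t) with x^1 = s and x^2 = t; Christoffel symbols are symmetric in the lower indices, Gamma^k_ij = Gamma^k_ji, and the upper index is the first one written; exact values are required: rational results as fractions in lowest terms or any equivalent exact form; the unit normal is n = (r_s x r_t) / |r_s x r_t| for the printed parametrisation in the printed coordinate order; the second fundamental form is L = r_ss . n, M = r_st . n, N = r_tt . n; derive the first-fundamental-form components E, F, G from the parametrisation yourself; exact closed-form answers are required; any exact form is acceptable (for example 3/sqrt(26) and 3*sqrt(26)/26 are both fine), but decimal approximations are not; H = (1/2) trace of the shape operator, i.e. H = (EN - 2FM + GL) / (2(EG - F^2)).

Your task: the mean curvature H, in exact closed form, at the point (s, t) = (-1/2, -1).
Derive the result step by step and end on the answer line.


f = 83/12, f' = -1, f'' = 2, h' = 3/2, h'' = 0
E = 13/4, F = 0, G = 6889/144; answer radicand W^2 = 13/4
unnormalised second-form numerators: l = -3, m = 0, n = 83/8; L = l/sqrt(13/4), and similarly M = m/sqrt(W^2), N = n/sqrt(W^2)
H = (E*n - 2*F*m + G*l) / (2*(EG - F^2)*sqrt(W^2)); E*n - 2*F*m + G*l = -10541/96, EG - F^2 = 89557/576, so H = (-381/1079)/sqrt(13/4)

Answer: H = -762*sqrt(13)/14027


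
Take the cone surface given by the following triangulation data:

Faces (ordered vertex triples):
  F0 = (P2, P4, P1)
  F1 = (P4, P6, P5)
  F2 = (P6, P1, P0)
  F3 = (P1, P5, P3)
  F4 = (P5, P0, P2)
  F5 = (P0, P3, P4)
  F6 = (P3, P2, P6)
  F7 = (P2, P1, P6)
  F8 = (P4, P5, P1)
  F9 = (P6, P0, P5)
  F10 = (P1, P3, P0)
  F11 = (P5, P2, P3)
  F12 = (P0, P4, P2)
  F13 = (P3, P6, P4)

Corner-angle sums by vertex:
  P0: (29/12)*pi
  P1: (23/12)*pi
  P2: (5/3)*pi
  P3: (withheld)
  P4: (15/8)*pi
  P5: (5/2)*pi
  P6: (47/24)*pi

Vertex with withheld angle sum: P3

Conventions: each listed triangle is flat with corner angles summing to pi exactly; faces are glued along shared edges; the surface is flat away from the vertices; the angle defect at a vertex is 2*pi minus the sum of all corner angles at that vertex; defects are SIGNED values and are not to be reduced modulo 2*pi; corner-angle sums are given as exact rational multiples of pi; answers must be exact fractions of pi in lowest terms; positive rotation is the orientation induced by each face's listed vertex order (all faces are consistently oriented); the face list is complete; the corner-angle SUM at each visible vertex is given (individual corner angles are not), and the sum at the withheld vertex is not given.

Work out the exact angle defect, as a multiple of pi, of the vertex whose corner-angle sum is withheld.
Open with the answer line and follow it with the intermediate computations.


Answer: defect(P3) = pi/3

V = 7, E = 21, F = 14; chi = V - E + F = 0
Gauss-Bonnet: total defect = 2*pi*chi = 0; visible defects sum to -pi/3


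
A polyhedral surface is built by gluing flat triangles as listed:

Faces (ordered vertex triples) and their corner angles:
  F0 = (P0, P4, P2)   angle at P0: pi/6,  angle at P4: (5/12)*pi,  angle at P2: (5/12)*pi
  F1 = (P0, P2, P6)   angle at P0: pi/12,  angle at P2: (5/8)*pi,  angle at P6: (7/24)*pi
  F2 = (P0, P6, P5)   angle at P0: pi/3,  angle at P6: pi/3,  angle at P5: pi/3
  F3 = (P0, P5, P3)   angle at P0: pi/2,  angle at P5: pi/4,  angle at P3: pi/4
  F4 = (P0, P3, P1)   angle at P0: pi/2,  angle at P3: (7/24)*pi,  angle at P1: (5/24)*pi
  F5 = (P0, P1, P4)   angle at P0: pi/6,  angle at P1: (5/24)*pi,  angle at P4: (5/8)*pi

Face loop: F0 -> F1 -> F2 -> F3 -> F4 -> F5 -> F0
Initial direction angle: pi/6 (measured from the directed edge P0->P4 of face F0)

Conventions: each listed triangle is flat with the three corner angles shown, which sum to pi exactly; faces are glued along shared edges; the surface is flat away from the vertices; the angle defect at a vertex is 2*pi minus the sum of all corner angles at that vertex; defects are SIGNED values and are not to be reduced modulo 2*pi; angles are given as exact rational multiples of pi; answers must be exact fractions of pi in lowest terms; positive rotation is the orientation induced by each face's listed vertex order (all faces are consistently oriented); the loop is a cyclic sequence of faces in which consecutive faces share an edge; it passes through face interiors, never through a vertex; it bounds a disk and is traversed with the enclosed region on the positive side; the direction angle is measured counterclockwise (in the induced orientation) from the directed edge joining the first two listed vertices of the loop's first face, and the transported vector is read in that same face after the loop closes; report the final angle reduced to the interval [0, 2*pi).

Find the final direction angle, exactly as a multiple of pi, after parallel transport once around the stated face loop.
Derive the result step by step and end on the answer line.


enclosed vertex P0: corner angles sum to (7/4)*pi, defect = 2*pi - (7/4)*pi = pi/4
the final direction is the initial angle plus the enclosed defects, taken mod 2*pi in the induced orientation
final angle = pi/6 + pi/4 = (5/12)*pi (mod 2*pi)

Answer: final direction angle = (5/12)*pi


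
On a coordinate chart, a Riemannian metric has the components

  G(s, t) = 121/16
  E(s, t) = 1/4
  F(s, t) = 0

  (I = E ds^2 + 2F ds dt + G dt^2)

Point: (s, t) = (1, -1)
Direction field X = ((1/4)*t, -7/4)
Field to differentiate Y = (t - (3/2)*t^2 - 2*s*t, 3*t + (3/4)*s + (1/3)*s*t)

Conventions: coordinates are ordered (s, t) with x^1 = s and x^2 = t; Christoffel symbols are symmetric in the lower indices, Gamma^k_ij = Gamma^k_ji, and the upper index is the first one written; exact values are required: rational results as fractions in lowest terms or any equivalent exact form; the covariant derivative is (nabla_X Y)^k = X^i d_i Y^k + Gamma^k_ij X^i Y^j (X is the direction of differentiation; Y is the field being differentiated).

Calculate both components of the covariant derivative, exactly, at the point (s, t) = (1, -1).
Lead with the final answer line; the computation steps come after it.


Answer: (nabla_X Y)^s = -4, (nabla_X Y)^t = -95/16

E = 1/4, F = 0, G = 121/16 at the point
E_s = 0, E_t = 0, F_s = 0, F_t = 0, G_s = 0, G_t = 0
EG - F^2 = 121/64;  g^inv = (64/121) * [[121/16, 0], [0, 1/4]]
first-kind symbols [ij,l] = (1/2)(d_i g_jl + d_j g_il - d_l g_ij): [ss,s] = E_s/2 = 0, [ss,t] = F_s - E_t/2 = 0, [st,s] = E_t/2 = 0, [st,t] = G_s/2 = 0, [tt,s] = F_t - G_s/2 = 0, [tt,t] = G_t/2 = 0
Gamma^s_ij = (G*[ij,s] - F*[ij,t])/(EG - F^2), Gamma^t_ij = (E*[ij,t] - F*[ij,s])/(EG - F^2)
Gamma_sss = 0, Gamma_sst = 0, Gamma_stt = 0, Gamma_tss = 0, Gamma_tst = 0, Gamma_ttt = 0
X = (-1/4, -7/4), Y = (-1/2, -31/12) at the point


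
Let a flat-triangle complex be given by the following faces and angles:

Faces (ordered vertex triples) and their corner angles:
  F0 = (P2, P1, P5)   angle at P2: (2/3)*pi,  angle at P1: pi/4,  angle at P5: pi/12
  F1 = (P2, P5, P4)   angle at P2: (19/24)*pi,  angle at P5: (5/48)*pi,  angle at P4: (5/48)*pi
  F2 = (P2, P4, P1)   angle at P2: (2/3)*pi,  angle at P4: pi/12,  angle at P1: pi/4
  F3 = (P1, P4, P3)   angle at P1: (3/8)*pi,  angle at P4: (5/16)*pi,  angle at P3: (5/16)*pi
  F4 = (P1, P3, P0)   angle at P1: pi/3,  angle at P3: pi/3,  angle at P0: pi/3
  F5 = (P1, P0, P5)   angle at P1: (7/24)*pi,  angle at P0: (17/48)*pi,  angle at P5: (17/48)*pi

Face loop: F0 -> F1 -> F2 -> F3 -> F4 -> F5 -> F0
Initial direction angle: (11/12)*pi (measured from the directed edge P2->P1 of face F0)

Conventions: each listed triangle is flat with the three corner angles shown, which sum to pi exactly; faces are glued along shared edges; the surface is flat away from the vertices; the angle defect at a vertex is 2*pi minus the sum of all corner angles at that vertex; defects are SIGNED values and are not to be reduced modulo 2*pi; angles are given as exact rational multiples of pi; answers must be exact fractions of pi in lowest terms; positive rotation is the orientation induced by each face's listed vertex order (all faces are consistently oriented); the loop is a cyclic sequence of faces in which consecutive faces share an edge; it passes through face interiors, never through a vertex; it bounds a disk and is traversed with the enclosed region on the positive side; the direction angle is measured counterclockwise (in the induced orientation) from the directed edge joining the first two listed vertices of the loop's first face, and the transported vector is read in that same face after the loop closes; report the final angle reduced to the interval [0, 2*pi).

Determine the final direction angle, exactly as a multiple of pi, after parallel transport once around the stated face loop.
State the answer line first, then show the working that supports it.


Answer: final direction angle = (31/24)*pi

enclosed vertex P1: corner angles sum to (3/2)*pi, defect = 2*pi - (3/2)*pi = pi/2
enclosed vertex P2: corner angles sum to (17/8)*pi, defect = 2*pi - (17/8)*pi = -pi/8
final direction = starting direction + enclosed defect total, reduced mod 2*pi (induced orientation)
final angle = (11/12)*pi + (3/8)*pi = (31/24)*pi (mod 2*pi)


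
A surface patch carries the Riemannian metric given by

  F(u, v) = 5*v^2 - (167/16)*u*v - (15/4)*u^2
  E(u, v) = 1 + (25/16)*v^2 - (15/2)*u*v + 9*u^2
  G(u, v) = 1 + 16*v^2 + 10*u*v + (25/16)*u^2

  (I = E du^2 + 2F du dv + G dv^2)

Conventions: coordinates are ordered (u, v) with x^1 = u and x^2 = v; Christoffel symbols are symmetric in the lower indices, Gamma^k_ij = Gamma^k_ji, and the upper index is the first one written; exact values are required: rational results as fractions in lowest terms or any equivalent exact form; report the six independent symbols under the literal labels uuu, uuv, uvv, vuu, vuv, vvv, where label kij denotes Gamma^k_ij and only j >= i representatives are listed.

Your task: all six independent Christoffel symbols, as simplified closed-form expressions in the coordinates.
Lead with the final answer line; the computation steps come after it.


Answer: Gamma_uuu = (144*u - 60*v)/(169*u^2 + 40*u*v + 281*v^2 + 16), Gamma_uuv = (-60*u + 25*v)/(169*u^2 + 40*u*v + 281*v^2 + 16), Gamma_uvv = (-192*u + 80*v)/(169*u^2 + 40*u*v + 281*v^2 + 16), Gamma_vuu = (-60*u - 192*v)/(169*u^2 + 40*u*v + 281*v^2 + 16), Gamma_vuv = (25*u + 80*v)/(169*u^2 + 40*u*v + 281*v^2 + 16), Gamma_vvv = (80*u + 256*v)/(169*u^2 + 40*u*v + 281*v^2 + 16)

E = 1 + (25/16)*v^2 - (15/2)*u*v + 9*u^2; F = 5*v^2 - (167/16)*u*v - (15/4)*u^2; G = 1 + 16*v^2 + 10*u*v + (25/16)*u^2
Gamma^k_ij = (1/2) g^{kl} (d_i g_jl + d_j g_il - d_l g_ij), with g^inv = (1/(EG-F^2)) [[G, -F], [-F, E]]
first partials: E_u = -(15/2)*v + 18*u, E_v = (25/8)*v - (15/2)*u, F_u = -(167/16)*v - (15/2)*u, F_v = 10*v - (167/16)*u, G_u = 10*v + (25/8)*u, G_v = 32*v + 10*u
D = EG - F^2 = 1 + (281/16)*v^2 + (5/2)*u*v + (169/16)*u^2
expanded: Gamma^u_uu = (G E_u - 2F F_u + F E_v)/(2D), Gamma^u_uv = (G E_v - F G_u)/(2D), Gamma^u_vv = (2G F_v - G G_u - F G_v)/(2D), Gamma^v_uu = (2E F_u - E E_v - F E_u)/(2D), Gamma^v_uv = (E G_u - F E_v)/(2D), Gamma^v_vv = (E G_v - 2F F_v + F G_u)/(2D); substitute and cancel common factors


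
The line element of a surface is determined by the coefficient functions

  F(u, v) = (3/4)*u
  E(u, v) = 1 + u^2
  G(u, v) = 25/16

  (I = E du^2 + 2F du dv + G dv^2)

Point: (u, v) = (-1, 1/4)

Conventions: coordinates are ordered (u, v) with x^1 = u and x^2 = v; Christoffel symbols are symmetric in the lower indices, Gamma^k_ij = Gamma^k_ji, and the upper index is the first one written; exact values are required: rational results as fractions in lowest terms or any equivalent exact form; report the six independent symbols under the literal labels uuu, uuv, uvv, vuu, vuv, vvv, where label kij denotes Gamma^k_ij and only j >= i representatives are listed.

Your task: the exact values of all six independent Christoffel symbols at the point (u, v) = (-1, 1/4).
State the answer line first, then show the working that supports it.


Answer: Gamma_uuu = -16/41, Gamma_uuv = 0, Gamma_uvv = 0, Gamma_vuu = 12/41, Gamma_vuv = 0, Gamma_vvv = 0

E = 2, F = -3/4, G = 25/16 at the point
E_u = -2, E_v = 0, F_u = 3/4, F_v = 0, G_u = 0, G_v = 0
EG - F^2 = 41/16;  g^inv = (16/41) * [[25/16, 3/4], [3/4, 2]]
first-kind symbols [ij,l] = (1/2)(d_i g_jl + d_j g_il - d_l g_ij): [uu,u] = E_u/2 = -1, [uu,v] = F_u - E_v/2 = 3/4, [uv,u] = E_v/2 = 0, [uv,v] = G_u/2 = 0, [vv,u] = F_v - G_u/2 = 0, [vv,v] = G_v/2 = 0
Gamma^u_ij = (G*[ij,u] - F*[ij,v])/(EG - F^2), Gamma^v_ij = (E*[ij,v] - F*[ij,u])/(EG - F^2)


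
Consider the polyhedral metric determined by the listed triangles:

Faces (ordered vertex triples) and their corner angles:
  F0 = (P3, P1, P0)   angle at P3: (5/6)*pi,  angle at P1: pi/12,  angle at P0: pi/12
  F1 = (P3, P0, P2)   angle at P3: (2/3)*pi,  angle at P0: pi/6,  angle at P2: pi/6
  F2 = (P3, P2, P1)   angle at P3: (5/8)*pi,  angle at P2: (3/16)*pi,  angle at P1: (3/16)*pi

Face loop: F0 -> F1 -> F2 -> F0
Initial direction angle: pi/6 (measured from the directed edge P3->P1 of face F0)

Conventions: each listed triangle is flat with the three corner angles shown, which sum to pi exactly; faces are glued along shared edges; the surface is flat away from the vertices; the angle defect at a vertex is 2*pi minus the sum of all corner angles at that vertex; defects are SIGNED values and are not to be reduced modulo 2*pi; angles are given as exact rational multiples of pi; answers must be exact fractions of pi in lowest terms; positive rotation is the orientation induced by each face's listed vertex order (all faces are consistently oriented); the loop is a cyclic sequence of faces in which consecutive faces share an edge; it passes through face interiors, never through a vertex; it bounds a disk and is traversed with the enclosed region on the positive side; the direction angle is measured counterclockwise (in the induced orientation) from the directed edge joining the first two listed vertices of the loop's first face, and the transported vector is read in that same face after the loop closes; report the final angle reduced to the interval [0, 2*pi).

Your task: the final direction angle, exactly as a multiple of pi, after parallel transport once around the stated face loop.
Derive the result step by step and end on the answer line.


enclosed vertex P3: corner angles sum to (17/8)*pi, defect = 2*pi - (17/8)*pi = -pi/8
by Gauss-Bonnet the loop rotates the vector by the enclosed defect sum (positive orientation, mod 2*pi)
final angle = pi/6 - pi/8 = pi/24 (mod 2*pi)

Answer: final direction angle = pi/24


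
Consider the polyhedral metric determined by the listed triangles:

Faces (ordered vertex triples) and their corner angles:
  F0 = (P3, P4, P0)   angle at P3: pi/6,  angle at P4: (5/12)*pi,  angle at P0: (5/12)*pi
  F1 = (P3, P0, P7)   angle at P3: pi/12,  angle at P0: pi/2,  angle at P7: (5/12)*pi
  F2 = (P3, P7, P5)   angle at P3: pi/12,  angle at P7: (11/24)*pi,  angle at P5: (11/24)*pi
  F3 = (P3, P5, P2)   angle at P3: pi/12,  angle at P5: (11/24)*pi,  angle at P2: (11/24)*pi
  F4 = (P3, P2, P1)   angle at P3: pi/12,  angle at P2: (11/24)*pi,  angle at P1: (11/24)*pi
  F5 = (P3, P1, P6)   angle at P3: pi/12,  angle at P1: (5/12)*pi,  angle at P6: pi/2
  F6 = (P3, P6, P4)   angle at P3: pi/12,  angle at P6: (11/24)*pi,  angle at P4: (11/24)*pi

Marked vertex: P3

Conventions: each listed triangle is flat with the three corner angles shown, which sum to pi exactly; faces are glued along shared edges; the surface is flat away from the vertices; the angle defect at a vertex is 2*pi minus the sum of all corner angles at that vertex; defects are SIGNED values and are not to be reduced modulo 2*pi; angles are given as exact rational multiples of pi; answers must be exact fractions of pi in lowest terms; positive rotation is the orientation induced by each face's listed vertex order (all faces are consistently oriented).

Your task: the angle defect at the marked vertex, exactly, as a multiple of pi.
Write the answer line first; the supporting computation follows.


Answer: defect(P3) = (4/3)*pi

Sum of corner angles at P3: (2/3)*pi
defect = 2*pi - (2/3)*pi


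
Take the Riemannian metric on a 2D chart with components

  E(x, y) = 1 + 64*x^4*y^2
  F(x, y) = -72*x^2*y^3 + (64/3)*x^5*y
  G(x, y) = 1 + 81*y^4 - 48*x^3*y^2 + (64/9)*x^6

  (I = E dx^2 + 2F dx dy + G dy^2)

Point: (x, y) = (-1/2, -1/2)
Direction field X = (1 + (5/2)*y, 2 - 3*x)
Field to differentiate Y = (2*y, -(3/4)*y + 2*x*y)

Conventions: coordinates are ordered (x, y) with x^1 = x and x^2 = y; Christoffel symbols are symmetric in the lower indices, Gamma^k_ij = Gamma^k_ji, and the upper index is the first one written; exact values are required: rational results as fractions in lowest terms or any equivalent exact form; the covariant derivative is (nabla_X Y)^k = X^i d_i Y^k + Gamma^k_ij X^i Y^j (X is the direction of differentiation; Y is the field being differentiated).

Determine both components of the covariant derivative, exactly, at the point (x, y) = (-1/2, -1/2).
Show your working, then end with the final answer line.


E = 2, F = 31/12, G = 1105/144 at the point
E_x = -8, E_y = -4, F_x = -37/3, F_y = -85/6, G_x = -31/3, G_y = -93/2
EG - F^2 = 1249/144;  g^inv = (144/1249) * [[1105/144, -31/12], [-31/12, 2]]
first-kind symbols [ij,l] = (1/2)(d_i g_jl + d_j g_il - d_l g_ij): [xx,x] = E_x/2 = -4, [xx,y] = F_x - E_y/2 = -31/3, [xy,x] = E_y/2 = -2, [xy,y] = G_x/2 = -31/6, [yy,x] = F_y - G_x/2 = -9, [yy,y] = G_y/2 = -93/4
Gamma^x_ij = (G*[ij,x] - F*[ij,y])/(EG - F^2), Gamma^y_ij = (E*[ij,y] - F*[ij,x])/(EG - F^2)
Gamma_xxx = -576/1249, Gamma_xxy = -288/1249, Gamma_xyy = -1296/1249, Gamma_yxx = -1488/1249, Gamma_yxy = -744/1249, Gamma_yyy = -3348/1249
X = (-1/4, 7/2), Y = (-1, 7/8) at the point

Answer: (nabla_X Y)^x = 5701/1249, (nabla_X Y)^y = -121571/9992


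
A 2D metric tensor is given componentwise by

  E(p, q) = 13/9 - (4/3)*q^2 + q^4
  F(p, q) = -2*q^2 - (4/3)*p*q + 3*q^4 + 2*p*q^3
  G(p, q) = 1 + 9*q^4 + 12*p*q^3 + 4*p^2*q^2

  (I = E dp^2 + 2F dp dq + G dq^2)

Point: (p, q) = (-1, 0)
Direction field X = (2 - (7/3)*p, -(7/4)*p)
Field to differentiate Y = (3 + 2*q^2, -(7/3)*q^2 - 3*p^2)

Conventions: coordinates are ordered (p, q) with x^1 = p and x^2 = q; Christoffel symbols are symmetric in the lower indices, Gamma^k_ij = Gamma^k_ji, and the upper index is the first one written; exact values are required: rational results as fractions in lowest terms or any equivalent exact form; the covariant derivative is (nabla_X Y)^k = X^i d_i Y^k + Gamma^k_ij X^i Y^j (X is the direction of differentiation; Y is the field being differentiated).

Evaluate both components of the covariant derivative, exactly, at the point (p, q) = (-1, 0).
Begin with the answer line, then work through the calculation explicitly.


Answer: (nabla_X Y)^p = -63/13, (nabla_X Y)^q = 26

E = 13/9, F = 0, G = 1 at the point
E_p = 0, E_q = 0, F_p = 0, F_q = 4/3, G_p = 0, G_q = 0
EG - F^2 = 13/9;  g^inv = (9/13) * [[1, 0], [0, 13/9]]
first-kind symbols [ij,l] = (1/2)(d_i g_jl + d_j g_il - d_l g_ij): [pp,p] = E_p/2 = 0, [pp,q] = F_p - E_q/2 = 0, [pq,p] = E_q/2 = 0, [pq,q] = G_p/2 = 0, [qq,p] = F_q - G_p/2 = 4/3, [qq,q] = G_q/2 = 0
Gamma^p_ij = (G*[ij,p] - F*[ij,q])/(EG - F^2), Gamma^q_ij = (E*[ij,q] - F*[ij,p])/(EG - F^2)
Gamma_ppp = 0, Gamma_ppq = 0, Gamma_pqq = 12/13, Gamma_qpp = 0, Gamma_qpq = 0, Gamma_qqq = 0
X = (13/3, 7/4), Y = (3, -3) at the point


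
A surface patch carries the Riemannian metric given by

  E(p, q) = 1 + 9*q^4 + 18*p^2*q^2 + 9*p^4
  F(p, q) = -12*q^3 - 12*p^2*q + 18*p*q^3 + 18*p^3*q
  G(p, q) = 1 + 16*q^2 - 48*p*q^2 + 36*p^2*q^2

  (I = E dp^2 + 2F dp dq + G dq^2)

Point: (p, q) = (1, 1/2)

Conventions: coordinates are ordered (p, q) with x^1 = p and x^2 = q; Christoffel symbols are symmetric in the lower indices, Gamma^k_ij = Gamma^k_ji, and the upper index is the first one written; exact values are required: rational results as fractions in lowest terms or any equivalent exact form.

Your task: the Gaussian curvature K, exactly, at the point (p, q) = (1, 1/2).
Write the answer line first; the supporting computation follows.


Answer: K = 768/66049

E = 241/16, F = 15/4, G = 2, EG - F^2 = 257/16 at the point
E_p = 45, E_q = 45/2, F_p = 69/4, F_q = 21/2, G_p = 6, G_q = 4
E_qq = 63, F_pq = 87/2, G_pp = 18
Using the Brioschi determinant formula for K from the metric derivatives:
M1 = [[-E_qq/2 + F_pq - G_pp/2, E_p/2, F_p - E_q/2], [F_q - G_p/2, E, F], [G_q/2, F, G]] = [[3, 45/2, 6], [15/2, 241/16, 15/4], [2, 15/4, 2]]; det M1 = -2121/16
M2 = [[0, E_q/2, G_p/2], [E_q/2, E, F], [G_p/2, F, G]] = [[0, 45/4, 3], [45/4, 241/16, 15/4], [3, 15/4, 2]]; det M2 = -2169/16
det M1 - det M2 = 3; K = 3 / (257/16)^2 = 768/66049


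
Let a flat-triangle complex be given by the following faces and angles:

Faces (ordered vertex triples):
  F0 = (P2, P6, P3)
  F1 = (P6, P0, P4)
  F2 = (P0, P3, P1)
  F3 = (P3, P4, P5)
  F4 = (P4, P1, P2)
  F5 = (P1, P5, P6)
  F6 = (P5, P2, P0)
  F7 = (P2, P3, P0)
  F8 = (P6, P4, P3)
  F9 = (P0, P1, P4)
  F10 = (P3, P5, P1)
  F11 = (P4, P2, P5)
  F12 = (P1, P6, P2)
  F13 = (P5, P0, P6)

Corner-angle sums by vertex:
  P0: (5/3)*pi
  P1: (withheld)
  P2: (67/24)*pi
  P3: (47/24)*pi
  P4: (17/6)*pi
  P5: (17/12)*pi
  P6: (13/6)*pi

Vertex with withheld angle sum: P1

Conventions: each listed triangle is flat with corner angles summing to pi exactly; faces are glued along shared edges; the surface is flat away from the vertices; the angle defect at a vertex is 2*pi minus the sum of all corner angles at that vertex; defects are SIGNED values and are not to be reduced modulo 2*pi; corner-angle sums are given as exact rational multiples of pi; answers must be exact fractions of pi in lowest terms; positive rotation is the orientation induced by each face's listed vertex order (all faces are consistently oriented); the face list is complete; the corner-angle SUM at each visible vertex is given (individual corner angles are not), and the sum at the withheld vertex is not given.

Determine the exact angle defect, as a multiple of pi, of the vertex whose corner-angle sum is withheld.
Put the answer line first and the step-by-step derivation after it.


Answer: defect(P1) = (5/6)*pi

V = 7, E = 21, F = 14; chi = V - E + F = 0
Gauss-Bonnet: total defect = 2*pi*chi = 0; visible defects sum to (-5/6)*pi


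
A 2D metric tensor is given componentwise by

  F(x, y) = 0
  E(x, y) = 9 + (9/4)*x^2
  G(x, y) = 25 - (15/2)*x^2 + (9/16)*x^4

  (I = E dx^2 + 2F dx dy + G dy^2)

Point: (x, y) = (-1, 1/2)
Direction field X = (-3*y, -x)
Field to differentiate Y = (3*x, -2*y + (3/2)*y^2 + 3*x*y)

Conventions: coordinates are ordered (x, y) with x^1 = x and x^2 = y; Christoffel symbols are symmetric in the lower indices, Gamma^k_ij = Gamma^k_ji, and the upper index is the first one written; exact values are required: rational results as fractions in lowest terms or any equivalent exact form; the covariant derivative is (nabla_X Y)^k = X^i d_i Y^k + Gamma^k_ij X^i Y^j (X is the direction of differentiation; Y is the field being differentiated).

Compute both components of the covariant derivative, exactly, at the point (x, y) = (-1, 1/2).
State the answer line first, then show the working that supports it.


Answer: (nabla_X Y)^x = -1007/240, (nabla_X Y)^y = -773/136

E = 45/4, F = 0, G = 289/16 at the point
E_x = -9/2, E_y = 0, F_x = 0, F_y = 0, G_x = 51/4, G_y = 0
EG - F^2 = 13005/64;  g^inv = (64/13005) * [[289/16, 0], [0, 45/4]]
first-kind symbols [ij,l] = (1/2)(d_i g_jl + d_j g_il - d_l g_ij): [xx,x] = E_x/2 = -9/4, [xx,y] = F_x - E_y/2 = 0, [xy,x] = E_y/2 = 0, [xy,y] = G_x/2 = 51/8, [yy,x] = F_y - G_x/2 = -51/8, [yy,y] = G_y/2 = 0
Gamma^x_ij = (G*[ij,x] - F*[ij,y])/(EG - F^2), Gamma^y_ij = (E*[ij,y] - F*[ij,x])/(EG - F^2)
Gamma_xxx = -1/5, Gamma_xxy = 0, Gamma_xyy = -17/30, Gamma_yxx = 0, Gamma_yxy = 6/17, Gamma_yyy = 0
X = (-3/2, 1), Y = (-3, -17/8) at the point


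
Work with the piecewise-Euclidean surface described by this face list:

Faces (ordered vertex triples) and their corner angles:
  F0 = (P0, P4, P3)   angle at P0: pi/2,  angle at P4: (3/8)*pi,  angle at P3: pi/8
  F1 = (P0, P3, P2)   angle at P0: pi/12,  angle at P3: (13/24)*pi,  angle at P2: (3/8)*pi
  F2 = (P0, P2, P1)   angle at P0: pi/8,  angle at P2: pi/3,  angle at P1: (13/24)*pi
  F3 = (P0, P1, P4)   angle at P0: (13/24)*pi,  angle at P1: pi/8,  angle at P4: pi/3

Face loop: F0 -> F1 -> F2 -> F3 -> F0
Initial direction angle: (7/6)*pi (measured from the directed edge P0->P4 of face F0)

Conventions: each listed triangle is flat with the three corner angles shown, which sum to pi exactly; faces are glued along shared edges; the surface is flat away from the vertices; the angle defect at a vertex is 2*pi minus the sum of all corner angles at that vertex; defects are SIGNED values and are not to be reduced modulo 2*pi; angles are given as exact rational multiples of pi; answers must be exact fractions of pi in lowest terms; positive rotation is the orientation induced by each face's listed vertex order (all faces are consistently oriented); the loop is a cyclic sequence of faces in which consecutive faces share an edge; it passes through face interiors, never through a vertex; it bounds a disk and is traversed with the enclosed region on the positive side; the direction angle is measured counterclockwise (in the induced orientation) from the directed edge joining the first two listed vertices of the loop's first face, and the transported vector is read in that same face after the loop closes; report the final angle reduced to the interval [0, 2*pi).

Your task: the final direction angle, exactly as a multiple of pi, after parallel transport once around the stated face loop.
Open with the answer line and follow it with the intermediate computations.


Answer: final direction angle = (23/12)*pi

enclosed vertex P0: corner angles sum to (5/4)*pi, defect = 2*pi - (5/4)*pi = (3/4)*pi
the final direction is the initial angle plus the enclosed defects, taken mod 2*pi in the induced orientation
final angle = (7/6)*pi + (3/4)*pi = (23/12)*pi (mod 2*pi)


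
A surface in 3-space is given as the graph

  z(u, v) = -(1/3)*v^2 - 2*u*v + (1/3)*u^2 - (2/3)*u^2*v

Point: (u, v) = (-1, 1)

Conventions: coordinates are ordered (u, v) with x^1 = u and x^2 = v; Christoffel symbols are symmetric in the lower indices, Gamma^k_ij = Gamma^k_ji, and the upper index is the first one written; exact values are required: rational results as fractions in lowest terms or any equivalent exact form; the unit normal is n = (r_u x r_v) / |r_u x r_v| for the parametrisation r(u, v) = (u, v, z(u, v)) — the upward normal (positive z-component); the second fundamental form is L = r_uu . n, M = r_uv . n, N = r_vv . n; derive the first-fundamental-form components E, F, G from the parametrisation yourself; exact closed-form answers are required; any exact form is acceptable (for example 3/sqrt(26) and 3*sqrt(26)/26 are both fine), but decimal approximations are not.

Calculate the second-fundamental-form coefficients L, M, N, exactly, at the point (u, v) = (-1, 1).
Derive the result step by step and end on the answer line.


z_u = -4/3, z_v = 2/3, z_uu = -2/3, z_uv = -2/3, z_vv = -2/3
E = 25/9, F = -8/9, G = 13/9; answer radicand W^2 = 29/9
unnormalised second-form numerators: l = -2/3, m = -2/3, n = -2/3; L = l/sqrt(29/9), and similarly M = m/sqrt(W^2), N = n/sqrt(W^2)

Answer: L = -2*sqrt(29)/29, M = -2*sqrt(29)/29, N = -2*sqrt(29)/29


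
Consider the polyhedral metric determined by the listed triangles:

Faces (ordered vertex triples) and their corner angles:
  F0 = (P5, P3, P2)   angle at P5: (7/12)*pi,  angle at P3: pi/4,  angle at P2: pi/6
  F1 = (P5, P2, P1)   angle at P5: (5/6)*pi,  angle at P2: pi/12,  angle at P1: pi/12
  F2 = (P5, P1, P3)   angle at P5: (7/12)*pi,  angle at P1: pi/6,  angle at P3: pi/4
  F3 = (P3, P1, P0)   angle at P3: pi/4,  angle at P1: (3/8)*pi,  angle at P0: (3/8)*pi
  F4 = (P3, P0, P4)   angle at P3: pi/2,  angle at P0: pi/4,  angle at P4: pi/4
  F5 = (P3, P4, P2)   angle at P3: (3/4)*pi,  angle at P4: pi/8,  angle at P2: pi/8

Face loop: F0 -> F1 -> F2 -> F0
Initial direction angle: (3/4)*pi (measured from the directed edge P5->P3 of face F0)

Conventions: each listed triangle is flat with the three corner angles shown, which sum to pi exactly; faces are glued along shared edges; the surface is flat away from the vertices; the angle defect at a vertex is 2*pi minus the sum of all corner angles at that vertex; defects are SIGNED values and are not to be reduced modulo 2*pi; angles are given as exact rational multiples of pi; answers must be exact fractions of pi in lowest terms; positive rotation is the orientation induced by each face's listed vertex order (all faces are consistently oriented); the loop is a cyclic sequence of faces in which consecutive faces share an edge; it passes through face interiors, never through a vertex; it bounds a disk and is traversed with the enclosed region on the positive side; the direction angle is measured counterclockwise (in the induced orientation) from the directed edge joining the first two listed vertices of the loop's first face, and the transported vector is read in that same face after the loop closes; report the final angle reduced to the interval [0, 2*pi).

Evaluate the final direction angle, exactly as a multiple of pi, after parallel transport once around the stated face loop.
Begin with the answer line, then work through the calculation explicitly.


Answer: final direction angle = (3/4)*pi

enclosed vertex P5: corner angles sum to 2*pi, defect = 2*pi - 2*pi = 0
adding the enclosed defects to the starting angle (mod 2*pi, induced orientation) gives the holonomy
final angle = (3/4)*pi + 0 = (3/4)*pi (mod 2*pi)


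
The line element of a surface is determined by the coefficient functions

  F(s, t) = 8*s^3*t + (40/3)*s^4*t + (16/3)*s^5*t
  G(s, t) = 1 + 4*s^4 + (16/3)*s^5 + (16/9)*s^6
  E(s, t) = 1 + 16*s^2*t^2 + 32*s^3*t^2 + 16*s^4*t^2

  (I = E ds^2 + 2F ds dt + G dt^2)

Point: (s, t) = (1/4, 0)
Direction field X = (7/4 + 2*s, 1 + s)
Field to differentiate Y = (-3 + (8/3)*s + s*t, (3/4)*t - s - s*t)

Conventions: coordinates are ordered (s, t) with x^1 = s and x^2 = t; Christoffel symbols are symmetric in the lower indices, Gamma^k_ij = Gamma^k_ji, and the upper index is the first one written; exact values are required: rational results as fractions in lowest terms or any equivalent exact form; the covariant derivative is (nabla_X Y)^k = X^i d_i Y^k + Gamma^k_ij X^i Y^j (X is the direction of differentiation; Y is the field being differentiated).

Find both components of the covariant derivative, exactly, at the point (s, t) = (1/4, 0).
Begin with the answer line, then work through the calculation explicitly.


Answer: (nabla_X Y)^s = 101/16, (nabla_X Y)^t = -42279/18824

E = 1, F = 0, G = 2353/2304 at the point
E_s = 0, E_t = 0, F_s = 0, F_t = 35/192, G_s = 35/96, G_t = 0
EG - F^2 = 2353/2304;  g^inv = (2304/2353) * [[2353/2304, 0], [0, 1]]
first-kind symbols [ij,l] = (1/2)(d_i g_jl + d_j g_il - d_l g_ij): [ss,s] = E_s/2 = 0, [ss,t] = F_s - E_t/2 = 0, [st,s] = E_t/2 = 0, [st,t] = G_s/2 = 35/192, [tt,s] = F_t - G_s/2 = 0, [tt,t] = G_t/2 = 0
Gamma^s_ij = (G*[ij,s] - F*[ij,t])/(EG - F^2), Gamma^t_ij = (E*[ij,t] - F*[ij,s])/(EG - F^2)
Gamma_sss = 0, Gamma_sst = 0, Gamma_stt = 0, Gamma_tss = 0, Gamma_tst = 420/2353, Gamma_ttt = 0
X = (9/4, 5/4), Y = (-7/3, -1/4) at the point
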